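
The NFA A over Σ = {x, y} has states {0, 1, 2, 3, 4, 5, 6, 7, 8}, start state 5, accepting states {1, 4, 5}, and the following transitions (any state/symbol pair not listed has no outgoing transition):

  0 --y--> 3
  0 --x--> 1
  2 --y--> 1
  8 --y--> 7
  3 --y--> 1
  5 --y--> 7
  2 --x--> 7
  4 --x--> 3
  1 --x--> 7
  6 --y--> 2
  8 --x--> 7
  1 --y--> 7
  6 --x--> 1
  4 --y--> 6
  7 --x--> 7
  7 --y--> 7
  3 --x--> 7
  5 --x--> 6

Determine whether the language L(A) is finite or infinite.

The useful states (reachable from 5 and able to reach an accepting state) are {1, 2, 5, 6}.
Restricted to these states the transition graph has no cycle, so every accepting path has bounded length and L is finite.

finite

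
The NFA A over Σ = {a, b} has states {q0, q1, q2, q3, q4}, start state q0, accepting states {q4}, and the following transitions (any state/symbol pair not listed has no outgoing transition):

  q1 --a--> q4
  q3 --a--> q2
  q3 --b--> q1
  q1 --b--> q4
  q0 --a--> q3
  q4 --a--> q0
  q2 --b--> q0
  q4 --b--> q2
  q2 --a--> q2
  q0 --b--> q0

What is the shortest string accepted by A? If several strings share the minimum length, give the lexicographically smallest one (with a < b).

aba

A breadth-first search from q0 reaches an accepting state first via the path q0 → q3 → q1 → q4 on input aba.
No string of length < 3 is accepted (BFS exhausts all shorter strings without reaching an accepting state), and aba is the lexicographically least accepting string of length 3.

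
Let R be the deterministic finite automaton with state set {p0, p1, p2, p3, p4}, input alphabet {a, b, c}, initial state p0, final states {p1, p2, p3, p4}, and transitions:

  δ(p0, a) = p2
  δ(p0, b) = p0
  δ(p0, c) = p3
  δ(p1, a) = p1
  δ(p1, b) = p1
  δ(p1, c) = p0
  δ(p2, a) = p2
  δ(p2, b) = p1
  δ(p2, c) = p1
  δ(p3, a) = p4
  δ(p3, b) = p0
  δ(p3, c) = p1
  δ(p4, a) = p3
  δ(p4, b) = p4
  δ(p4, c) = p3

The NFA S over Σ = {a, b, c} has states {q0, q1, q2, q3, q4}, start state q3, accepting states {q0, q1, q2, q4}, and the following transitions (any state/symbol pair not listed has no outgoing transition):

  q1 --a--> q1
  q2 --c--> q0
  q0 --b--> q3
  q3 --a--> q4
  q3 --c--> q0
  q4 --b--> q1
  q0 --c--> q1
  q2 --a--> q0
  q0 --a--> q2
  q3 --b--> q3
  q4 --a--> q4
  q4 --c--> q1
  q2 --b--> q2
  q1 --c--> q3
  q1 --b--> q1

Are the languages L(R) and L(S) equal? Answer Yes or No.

Yes

Exploring the product automaton R × S from the start pair (p0, q3), following both machines on each input symbol, reaches 5 state pairs: (p0, q3), (p2, q4), (p3, q0), (p1, q1), (p4, q2).
R accepts in {p1, p2, p3, p4} and S accepts in {q0, q1, q2, q4}. In every reachable pair the two components are either both accepting — (p2, q4), (p3, q0), (p1, q1), (p4, q2) — or both non-accepting, so no string is accepted by exactly one of the machines: L(R) \ L(S) and L(S) \ L(R) are both empty.
Hence every string is accepted by R iff it is accepted by S, and the two languages coincide.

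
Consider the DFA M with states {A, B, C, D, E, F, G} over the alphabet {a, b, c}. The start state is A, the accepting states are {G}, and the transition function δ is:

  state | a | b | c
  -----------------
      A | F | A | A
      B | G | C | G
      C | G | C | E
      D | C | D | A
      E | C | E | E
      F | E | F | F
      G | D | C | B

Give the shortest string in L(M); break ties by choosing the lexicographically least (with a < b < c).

aaaa

A breadth-first search from A reaches an accepting state first via the path A → F → E → C → G on input aaaa.
No string of length < 4 is accepted (BFS exhausts all shorter strings without reaching an accepting state), and aaaa is the lexicographically least accepting string of length 4.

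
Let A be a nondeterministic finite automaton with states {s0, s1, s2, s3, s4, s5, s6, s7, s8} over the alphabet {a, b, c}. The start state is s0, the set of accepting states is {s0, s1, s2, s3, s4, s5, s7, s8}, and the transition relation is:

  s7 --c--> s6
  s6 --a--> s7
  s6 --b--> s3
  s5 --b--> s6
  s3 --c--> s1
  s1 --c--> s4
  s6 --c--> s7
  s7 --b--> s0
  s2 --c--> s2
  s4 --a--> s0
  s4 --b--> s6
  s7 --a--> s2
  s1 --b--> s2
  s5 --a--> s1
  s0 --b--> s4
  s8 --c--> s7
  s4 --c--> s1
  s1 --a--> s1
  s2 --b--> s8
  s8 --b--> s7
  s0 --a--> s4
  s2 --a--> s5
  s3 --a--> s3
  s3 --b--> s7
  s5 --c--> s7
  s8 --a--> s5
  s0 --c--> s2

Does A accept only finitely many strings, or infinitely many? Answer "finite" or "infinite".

infinite

State s1 is reachable from the start and can reach an accepting state, and it lies on the cycle s1 → s1.
Traversing that cycle any number of times yields accepted strings of unbounded length, so the language is infinite.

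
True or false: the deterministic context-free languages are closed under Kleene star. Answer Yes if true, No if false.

L = {c aⁿbⁿ : n≥0} ∪ {cc aⁿb²ⁿ : n≥0} is a DCFL (the number of leading c's fixes which ratio the DPDA checks), but L* is not. Every word of L starts with c, so in a factorisation of the string cc aⁱbʲ (i≥1) into words of L each factor begins at one of the two c's: either the whole string is a single word of L (forcing j = 2i), or it splits as c · (c aⁱbʲ) with c ∈ L (take n = 0) and c aⁱbʲ ∈ L (forcing j = i). Thus L* ∩ cca⁺b* = {cc aⁿbⁿ : n≥1} ∪ {cc aⁿb²ⁿ : n≥1}. A DPDA for L* would give one for this intersection with a regular set, and, started from its configuration after reading cc, one for {aⁿbⁿ : n≥1} ∪ {aⁿb²ⁿ : n≥1}, which no deterministic PDA accepts (a DPDA for it would have a single run on aⁿb²ⁿ, accepting after the prefix aⁿbⁿ and accepting again after n more b's; an ordinary PDA that simulates it on a's and b's and, at any moment when it is accepting, may switch to reading only a fresh letter d while feeding each d to the simulation as a b, would accept aⁱbʲdᵏ (k≥1) exactly when both aⁱbʲ and aⁱbʲ⁺ᵏ are in the language, i.e. its language intersected with the regular set a*b*d⁺ would be exactly {aⁿbⁿdⁿ : n≥1} — impossible, since context-free languages are closed under intersection with regular sets and {aⁿbⁿdⁿ} is not context-free). So L* is not a DCFL.

No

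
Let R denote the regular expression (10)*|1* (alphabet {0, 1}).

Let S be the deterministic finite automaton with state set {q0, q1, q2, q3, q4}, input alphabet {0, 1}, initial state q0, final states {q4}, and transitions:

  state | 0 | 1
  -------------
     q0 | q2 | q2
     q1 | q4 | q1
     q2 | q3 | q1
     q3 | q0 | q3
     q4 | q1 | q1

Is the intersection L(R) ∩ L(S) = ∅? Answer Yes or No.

Yes

Converting the expression R to a DFA (subset construction, then merging equivalent states) gives the minimal DFA with states {r0, r1, r2, r3, r4, r5}, start state r0, accepting states {r0, r2, r3, r4} and transitions r0: 0→r1, 1→r2; r1: 0→r1, 1→r1; r2: 0→r3, 1→r4; r3: 0→r1, 1→r5; r4: 0→r1, 1→r4; r5: 0→r3, 1→r1.
Exploring the product automaton R × S from the start pair (r0, q0), following both machines on each input symbol, reaches 12 state pairs: (r0, q0), (r1, q2), (r2, q2), (r1, q3), (r1, q1), (r3, q3), (r4, q1), (r1, q0), (r1, q4), (r5, q3), (r3, q0), (r5, q2).
R accepts in {r0, r2, r3, r4} and S accepts in {q4}; no reachable pair has both components accepting, so no string drives both machines to acceptance simultaneously and L(R) ∩ L(S) = ∅.
So no string is accepted by both, and the intersection is empty.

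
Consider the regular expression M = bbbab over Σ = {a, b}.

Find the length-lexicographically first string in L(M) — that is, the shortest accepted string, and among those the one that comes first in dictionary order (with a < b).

By inspection of the expression, no string of length less than 5 matches, and bbbab is the lexicographically first match of length 5.

bbbab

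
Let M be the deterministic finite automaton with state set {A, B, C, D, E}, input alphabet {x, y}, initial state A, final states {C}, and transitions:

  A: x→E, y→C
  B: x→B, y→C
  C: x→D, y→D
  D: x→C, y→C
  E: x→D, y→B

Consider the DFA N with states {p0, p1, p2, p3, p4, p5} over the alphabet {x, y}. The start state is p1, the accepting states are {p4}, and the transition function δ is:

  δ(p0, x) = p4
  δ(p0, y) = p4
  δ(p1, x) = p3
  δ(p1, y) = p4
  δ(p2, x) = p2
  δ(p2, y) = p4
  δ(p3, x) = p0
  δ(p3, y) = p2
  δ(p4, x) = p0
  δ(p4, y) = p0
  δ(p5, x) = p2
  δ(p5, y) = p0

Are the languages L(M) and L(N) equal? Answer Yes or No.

Exploring the product automaton M × N from the start pair (A, p1), following both machines on each input symbol, reaches 5 state pairs: (A, p1), (E, p3), (C, p4), (D, p0), (B, p2).
M accepts in {C} and N accepts in {p4}. In every reachable pair the two components are either both accepting — (C, p4) — or both non-accepting, so no string is accepted by exactly one of the machines: L(M) \ L(N) and L(N) \ L(M) are both empty.
Hence every string is accepted by M iff it is accepted by N, and the two languages coincide.

Yes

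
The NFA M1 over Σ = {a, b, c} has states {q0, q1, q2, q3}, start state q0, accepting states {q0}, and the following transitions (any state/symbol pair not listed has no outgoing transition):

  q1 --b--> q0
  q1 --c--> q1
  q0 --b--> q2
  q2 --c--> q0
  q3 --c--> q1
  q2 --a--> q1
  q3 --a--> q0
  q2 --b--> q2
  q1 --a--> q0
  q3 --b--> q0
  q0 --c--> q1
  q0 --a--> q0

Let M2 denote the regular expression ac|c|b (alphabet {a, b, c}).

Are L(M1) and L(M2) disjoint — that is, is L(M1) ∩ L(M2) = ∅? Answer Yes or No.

Yes

Converting the expression M2 to a DFA (subset construction, then merging equivalent states) gives the minimal DFA with states {r0, r1, r2, r3}, start state r0, accepting states {r2} and transitions r0: a→r1, b→r2, c→r2; r1: a→r3, b→r3, c→r2; r2: a→r3, b→r3, c→r3; r3: a→r3, b→r3, c→r3.
Exploring the product automaton M1 × M2 from the start pair (q0, r0), following both machines on each input symbol, reaches 7 state pairs: (q0, r0), (q0, r1), (q2, r2), (q1, r2), (q0, r3), (q2, r3), (q1, r3).
M1 accepts in {q0} and M2 accepts in {r2}; no reachable pair has both components accepting, so no string drives both machines to acceptance simultaneously and L(M1) ∩ L(M2) = ∅.
So no string is accepted by both, and the intersection is empty.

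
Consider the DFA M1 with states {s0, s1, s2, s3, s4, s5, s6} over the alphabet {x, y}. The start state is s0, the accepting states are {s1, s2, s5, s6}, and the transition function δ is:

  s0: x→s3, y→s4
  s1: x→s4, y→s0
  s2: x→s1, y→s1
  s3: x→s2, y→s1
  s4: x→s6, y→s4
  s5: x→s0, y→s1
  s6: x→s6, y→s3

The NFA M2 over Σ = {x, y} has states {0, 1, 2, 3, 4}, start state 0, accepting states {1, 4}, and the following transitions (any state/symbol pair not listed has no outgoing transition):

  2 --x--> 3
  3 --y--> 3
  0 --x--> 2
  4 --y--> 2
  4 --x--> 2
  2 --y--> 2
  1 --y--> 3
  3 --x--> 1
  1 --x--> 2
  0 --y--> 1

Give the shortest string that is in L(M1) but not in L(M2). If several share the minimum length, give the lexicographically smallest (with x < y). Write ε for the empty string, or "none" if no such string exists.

The string xx is accepted by M1 but not by M2.
No shorter string lies in the difference, and xx is the lexicographically first length-2 string in L(M1) \ L(M2).

xx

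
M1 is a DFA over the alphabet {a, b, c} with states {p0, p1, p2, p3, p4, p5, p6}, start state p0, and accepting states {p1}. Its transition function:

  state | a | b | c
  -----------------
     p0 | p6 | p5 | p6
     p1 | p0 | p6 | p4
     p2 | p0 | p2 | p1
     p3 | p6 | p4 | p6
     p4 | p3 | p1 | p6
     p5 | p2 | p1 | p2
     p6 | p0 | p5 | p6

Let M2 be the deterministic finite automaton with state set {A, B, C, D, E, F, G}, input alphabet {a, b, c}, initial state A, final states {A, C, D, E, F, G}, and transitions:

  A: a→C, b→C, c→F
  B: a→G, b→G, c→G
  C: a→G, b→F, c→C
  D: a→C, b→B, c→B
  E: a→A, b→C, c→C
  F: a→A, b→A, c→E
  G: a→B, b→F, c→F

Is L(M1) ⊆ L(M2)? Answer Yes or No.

Exploring the product automaton M1 × M2 from the start pair (p0, A), following both machines on each input symbol, reaches 30 state pairs: (p0, A), (p6, C), (p5, C), (p6, F), (p0, G), (p5, F), (p2, G), (p1, F), (p2, C), (p5, A), (p6, E), (p6, B), (p2, A), (p1, A), (p2, E), (p0, B), (p2, F), (p6, A), (p4, E), (p1, C), (p5, G), (p6, G), (p0, C), (p4, F), (p1, E), (p3, A), (p4, C), (p2, B), (p3, G), (p1, G).
M1 accepts in {p1} and M2 accepts in {A, C, D, E, F, G}. The reachable pairs whose M1-component is accepting are (p1, F), (p1, A), (p1, C), (p1, E), (p1, G); in each of them the M2-component is accepting too, so the product for L(M1) \ L(M2) (M1-component accepting, M2-component rejecting) has no reachable accepting pair and the difference is empty.
Hence every string in L(M1) is also in L(M2).

Yes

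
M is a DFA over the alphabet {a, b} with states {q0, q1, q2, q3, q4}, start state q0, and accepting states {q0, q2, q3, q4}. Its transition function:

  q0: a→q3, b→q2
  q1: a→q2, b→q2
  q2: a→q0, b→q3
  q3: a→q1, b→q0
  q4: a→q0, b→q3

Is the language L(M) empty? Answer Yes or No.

No

The empty string ε is accepted: the run q0 ends in the accepting state q0.
Since at least one string is accepted, L(M) is not empty.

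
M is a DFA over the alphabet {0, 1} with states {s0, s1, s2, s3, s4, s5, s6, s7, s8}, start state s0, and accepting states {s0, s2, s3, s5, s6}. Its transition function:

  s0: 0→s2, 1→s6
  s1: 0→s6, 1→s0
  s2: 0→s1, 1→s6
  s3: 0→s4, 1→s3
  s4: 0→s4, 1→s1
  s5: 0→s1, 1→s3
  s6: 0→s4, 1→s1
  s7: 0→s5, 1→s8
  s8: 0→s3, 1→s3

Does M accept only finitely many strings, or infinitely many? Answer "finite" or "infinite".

infinite

State s0 is reachable from the start and can reach an accepting state, and it lies on the cycle s0 → s2 → s1 → s0.
Traversing that cycle any number of times yields accepted strings of unbounded length, so the language is infinite.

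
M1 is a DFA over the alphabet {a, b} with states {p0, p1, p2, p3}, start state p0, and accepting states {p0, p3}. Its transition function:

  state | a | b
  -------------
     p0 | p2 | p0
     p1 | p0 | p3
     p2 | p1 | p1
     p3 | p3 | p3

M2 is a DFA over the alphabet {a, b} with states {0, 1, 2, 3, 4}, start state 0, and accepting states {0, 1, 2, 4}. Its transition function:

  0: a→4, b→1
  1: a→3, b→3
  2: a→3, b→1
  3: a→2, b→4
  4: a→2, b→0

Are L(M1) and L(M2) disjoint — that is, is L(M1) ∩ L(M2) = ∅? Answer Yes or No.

No

The empty string ε is accepted by both M1 and M2.
Hence L(M1) ∩ L(M2) ≠ ∅.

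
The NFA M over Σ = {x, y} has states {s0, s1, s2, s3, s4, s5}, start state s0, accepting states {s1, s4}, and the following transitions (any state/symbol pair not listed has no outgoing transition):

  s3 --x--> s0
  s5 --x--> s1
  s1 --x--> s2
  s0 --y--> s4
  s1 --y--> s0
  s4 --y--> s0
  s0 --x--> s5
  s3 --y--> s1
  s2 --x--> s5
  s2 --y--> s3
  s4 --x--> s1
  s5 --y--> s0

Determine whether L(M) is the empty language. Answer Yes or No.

No

The string y is accepted: the run s0 → s4 ends in the accepting state s4.
Since at least one string is accepted, L(M) is not empty.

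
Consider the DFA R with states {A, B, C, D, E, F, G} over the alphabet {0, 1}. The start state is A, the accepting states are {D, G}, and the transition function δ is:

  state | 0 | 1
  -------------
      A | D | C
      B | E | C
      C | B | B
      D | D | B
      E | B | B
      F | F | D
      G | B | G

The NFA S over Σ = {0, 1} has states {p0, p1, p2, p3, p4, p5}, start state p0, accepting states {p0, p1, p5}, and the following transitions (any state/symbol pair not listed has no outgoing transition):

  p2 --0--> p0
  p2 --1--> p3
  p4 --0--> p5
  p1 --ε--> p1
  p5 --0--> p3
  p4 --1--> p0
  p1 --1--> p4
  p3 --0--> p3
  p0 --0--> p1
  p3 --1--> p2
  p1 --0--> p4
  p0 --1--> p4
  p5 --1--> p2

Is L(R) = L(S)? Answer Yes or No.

The string 00 is accepted by R but rejected by S.
So L(R) ≠ L(S).

No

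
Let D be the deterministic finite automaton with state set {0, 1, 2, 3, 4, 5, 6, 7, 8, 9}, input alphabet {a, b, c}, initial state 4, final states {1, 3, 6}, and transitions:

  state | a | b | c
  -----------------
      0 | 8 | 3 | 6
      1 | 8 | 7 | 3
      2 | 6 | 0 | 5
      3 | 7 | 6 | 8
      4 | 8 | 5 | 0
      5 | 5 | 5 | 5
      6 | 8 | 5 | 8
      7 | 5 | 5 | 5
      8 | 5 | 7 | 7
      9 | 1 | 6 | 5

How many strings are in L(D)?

The useful subgraph on states {0, 3, 4, 6} is acyclic, so L(D) is finite; the longest accepting path visits 4 useful states, giving maximum string length 3.
Counting accepting paths from 4 by length: 2 of length 2, 1 of length 3. Total 3.

3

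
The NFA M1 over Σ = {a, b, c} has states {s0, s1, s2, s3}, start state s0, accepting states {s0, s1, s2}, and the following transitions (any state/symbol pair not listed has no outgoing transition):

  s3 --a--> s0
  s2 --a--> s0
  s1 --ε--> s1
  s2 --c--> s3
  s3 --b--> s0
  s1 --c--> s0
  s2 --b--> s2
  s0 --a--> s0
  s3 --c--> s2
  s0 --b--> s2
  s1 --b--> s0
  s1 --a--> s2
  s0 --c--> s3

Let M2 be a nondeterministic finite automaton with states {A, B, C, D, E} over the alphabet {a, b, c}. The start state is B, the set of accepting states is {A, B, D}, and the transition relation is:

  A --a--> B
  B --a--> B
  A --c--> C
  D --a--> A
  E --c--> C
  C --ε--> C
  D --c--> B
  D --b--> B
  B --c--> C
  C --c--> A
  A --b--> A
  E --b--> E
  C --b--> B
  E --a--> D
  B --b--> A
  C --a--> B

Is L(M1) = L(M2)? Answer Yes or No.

Yes

Exploring the product automaton M1 × M2 from the start pair (s0, B), following both machines on each input symbol, reaches 3 state pairs: (s0, B), (s2, A), (s3, C).
M1 accepts in {s0, s1, s2} and M2 accepts in {A, B, D}. In every reachable pair the two components are either both accepting — (s0, B), (s2, A) — or both non-accepting, so no string is accepted by exactly one of the machines: L(M1) \ L(M2) and L(M2) \ L(M1) are both empty.
Hence every string is accepted by M1 iff it is accepted by M2, and the two languages coincide.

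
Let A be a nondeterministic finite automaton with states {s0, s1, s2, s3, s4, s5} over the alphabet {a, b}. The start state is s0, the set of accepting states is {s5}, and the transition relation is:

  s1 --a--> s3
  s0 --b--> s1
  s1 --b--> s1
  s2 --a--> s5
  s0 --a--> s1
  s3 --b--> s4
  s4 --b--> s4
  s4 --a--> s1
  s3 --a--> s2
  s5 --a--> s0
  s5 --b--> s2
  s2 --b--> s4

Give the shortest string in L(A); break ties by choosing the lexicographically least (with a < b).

A breadth-first search from s0 reaches an accepting state first via the path s0 → s1 → s3 → s2 → s5 on input aaaa.
No string of length < 4 is accepted (BFS exhausts all shorter strings without reaching an accepting state), and aaaa is the lexicographically least accepting string of length 4.

aaaa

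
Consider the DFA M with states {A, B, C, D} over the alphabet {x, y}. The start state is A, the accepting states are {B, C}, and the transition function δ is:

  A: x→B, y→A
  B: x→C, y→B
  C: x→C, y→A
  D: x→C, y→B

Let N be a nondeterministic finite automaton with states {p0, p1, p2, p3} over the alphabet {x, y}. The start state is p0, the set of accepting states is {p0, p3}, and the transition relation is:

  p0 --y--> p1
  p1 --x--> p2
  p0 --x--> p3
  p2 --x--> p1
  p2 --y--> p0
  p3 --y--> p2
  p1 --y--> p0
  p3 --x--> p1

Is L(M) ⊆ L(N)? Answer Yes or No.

No

The string xx is in L(M) but not in L(N).
So L(M) ⊄ L(N).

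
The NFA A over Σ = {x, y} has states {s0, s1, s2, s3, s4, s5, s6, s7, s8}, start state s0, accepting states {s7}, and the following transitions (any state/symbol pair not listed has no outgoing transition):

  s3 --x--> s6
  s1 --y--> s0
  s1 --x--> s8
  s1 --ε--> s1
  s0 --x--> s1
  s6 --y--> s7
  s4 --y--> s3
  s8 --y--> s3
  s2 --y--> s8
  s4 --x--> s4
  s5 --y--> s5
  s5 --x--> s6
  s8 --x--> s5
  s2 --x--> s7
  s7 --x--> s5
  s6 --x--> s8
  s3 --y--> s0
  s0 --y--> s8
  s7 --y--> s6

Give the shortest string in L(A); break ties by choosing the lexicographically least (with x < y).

A breadth-first search from s0 reaches an accepting state first via the path s0 → s8 → s5 → s6 → s7 on input yxxy.
No string of length < 4 is accepted (BFS exhausts all shorter strings without reaching an accepting state), and yxxy is the lexicographically least accepting string of length 4.

yxxy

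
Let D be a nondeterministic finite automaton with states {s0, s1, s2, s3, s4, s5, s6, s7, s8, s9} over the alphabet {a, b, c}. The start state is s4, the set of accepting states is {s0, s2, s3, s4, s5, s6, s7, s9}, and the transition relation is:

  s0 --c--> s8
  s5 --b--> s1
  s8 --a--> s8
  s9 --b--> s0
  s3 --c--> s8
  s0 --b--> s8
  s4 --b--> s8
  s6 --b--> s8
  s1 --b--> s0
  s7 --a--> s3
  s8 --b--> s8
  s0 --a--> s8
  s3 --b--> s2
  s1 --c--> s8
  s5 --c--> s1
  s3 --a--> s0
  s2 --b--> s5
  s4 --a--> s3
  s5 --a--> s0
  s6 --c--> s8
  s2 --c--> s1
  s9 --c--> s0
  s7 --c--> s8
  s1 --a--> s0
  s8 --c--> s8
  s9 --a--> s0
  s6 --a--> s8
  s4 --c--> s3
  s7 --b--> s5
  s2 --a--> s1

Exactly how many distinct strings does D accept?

27

The useful subgraph on states {s0, s1, s2, s3, s4, s5} is acyclic, so L(D) is finite; the longest accepting path visits 6 useful states, giving maximum string length 5.
Counting accepting paths from s4 by length: 1 of length 0, 2 of length 1, 4 of length 2, 2 of length 3, 10 of length 4, 8 of length 5. Total 27.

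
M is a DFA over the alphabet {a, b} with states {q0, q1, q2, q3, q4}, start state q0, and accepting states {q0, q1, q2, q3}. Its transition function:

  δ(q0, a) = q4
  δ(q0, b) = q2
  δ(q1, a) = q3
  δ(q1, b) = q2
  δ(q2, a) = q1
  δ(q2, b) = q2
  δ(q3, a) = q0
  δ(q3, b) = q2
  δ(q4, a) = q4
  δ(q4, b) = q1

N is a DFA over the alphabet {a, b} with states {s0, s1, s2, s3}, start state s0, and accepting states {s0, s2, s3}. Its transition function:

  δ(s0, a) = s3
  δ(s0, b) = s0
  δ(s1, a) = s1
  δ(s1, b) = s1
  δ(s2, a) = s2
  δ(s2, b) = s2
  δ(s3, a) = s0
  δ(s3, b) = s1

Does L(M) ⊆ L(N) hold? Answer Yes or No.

No

The string ab is in L(M) but not in L(N).
So L(M) ⊄ L(N).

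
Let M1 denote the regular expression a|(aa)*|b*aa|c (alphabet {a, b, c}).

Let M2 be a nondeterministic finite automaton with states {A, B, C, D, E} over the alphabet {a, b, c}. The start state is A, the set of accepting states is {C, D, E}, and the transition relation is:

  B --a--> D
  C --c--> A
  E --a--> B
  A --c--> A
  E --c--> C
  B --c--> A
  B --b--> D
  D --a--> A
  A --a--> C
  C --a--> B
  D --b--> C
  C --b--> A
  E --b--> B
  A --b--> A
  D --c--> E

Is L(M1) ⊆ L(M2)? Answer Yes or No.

No

The empty string ε is in L(M1) but not in L(M2).
So L(M1) ⊄ L(M2).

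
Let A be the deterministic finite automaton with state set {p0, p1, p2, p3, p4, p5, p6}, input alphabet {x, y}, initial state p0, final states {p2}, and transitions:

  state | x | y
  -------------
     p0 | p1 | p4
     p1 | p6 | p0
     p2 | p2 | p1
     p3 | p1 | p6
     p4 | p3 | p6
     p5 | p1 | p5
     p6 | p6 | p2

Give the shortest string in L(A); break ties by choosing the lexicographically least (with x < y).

A breadth-first search from p0 reaches an accepting state first via the path p0 → p1 → p6 → p2 on input xxy.
No string of length < 3 is accepted (BFS exhausts all shorter strings without reaching an accepting state), and xxy is the lexicographically least accepting string of length 3.

xxy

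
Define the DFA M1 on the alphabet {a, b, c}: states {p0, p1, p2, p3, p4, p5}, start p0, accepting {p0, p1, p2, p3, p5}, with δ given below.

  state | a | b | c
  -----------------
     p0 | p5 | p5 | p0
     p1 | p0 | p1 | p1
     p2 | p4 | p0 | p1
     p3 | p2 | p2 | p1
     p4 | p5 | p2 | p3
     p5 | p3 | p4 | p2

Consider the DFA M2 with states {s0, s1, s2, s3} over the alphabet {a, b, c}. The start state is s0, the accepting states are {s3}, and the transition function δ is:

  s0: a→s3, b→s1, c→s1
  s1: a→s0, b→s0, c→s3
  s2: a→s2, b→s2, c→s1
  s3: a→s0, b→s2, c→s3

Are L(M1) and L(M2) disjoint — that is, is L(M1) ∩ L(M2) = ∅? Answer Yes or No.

No

The string a is accepted by both M1 and M2.
Hence L(M1) ∩ L(M2) ≠ ∅.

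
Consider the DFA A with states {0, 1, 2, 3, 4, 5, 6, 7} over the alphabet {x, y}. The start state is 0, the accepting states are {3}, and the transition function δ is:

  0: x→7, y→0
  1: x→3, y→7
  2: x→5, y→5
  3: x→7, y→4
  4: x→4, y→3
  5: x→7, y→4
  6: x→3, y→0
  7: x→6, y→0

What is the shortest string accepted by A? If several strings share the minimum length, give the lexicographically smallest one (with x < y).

A breadth-first search from 0 reaches an accepting state first via the path 0 → 7 → 6 → 3 on input xxx.
No string of length < 3 is accepted (BFS exhausts all shorter strings without reaching an accepting state), and xxx is the lexicographically least accepting string of length 3.

xxx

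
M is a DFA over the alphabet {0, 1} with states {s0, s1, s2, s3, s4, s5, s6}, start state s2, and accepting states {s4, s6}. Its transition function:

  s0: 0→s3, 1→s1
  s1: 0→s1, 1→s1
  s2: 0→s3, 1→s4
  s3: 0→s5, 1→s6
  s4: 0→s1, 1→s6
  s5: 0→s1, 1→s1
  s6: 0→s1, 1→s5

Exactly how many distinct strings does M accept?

3

The useful subgraph on states {s2, s3, s4, s6} is acyclic, so L(M) is finite; the longest accepting path visits 3 useful states, giving maximum string length 2.
Counting accepting paths from s2 by length: 1 of length 1, 2 of length 2. Total 3.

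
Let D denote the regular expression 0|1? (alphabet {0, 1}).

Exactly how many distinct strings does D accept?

3

The expression has no Kleene star, so L(D) is finite. Expanding the alternatives gives {ε, 0, 1}.
That is 1 of length 0, 2 of length 1: 3 strings in all.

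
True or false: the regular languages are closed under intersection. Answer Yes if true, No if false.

Run DFAs for L₁ and L₂ in parallel: the product automaton with state set Q₁ × Q₂, start (q₁, q₂) and accepting set F₁ × F₂ recognises L₁ ∩ L₂.
So the regular languages are closed under intersection.

Yes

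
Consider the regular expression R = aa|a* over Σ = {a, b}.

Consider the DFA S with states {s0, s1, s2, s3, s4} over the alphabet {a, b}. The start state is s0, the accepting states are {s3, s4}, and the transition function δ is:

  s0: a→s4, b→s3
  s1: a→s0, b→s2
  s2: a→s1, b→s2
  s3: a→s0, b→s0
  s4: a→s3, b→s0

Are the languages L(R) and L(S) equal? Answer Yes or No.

The empty string ε is accepted by R but rejected by S.
So L(R) ≠ L(S).

No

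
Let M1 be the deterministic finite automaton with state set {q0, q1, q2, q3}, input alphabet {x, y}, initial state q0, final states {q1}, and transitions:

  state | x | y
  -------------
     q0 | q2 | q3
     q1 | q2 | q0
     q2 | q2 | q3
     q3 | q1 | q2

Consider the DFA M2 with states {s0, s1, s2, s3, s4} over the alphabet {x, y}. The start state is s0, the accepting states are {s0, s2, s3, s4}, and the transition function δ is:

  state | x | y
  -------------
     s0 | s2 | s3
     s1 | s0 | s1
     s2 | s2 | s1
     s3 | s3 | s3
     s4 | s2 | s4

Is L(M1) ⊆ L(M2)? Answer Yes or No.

Yes

Exploring the product automaton M1 × M2 from the start pair (q0, s0), following both machines on each input symbol, reaches 10 state pairs: (q0, s0), (q2, s2), (q3, s3), (q3, s1), (q1, s3), (q2, s3), (q1, s0), (q2, s1), (q0, s3), (q2, s0).
M1 accepts in {q1} and M2 accepts in {s0, s2, s3, s4}. The reachable pairs whose M1-component is accepting are (q1, s3), (q1, s0); in each of them the M2-component is accepting too, so the product for L(M1) \ L(M2) (M1-component accepting, M2-component rejecting) has no reachable accepting pair and the difference is empty.
Hence every string in L(M1) is also in L(M2).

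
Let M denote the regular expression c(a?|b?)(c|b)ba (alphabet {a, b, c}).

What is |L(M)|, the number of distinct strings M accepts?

The expression has no Kleene star, so L(M) is finite. Expanding the alternatives gives {cbba, ccba, cabba, cacba, cbbba, cbcba}.
That is 2 of length 4, 4 of length 5: 6 strings in all.

6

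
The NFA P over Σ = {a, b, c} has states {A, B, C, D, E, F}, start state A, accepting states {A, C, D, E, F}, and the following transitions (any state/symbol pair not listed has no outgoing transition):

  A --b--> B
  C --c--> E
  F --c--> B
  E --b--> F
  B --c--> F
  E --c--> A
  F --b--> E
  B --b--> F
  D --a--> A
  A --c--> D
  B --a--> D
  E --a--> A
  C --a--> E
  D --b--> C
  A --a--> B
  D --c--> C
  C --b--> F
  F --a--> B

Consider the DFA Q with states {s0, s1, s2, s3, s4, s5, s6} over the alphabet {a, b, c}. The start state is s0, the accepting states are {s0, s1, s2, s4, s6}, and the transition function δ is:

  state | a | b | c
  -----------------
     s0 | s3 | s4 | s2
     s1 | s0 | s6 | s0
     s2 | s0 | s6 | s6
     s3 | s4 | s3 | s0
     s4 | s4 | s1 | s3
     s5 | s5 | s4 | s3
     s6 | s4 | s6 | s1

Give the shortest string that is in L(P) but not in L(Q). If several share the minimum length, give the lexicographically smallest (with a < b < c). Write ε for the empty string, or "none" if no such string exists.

ab

The string ab is accepted by P but not by Q.
No shorter string lies in the difference, and ab is the lexicographically first length-2 string in L(P) \ L(Q).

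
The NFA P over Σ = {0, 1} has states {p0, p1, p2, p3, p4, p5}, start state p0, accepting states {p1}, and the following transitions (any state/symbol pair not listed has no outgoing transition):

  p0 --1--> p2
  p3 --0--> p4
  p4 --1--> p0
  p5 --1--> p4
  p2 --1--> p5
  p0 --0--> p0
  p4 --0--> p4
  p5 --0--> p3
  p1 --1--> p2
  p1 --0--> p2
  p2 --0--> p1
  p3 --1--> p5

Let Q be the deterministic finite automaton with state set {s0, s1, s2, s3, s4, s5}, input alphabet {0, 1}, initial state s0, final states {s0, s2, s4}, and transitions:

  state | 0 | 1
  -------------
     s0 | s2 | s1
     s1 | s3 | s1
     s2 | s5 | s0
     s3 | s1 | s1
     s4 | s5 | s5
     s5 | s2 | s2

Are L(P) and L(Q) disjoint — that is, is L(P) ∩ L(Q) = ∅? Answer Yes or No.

The string 010 is accepted by both P and Q.
Hence L(P) ∩ L(Q) ≠ ∅.

No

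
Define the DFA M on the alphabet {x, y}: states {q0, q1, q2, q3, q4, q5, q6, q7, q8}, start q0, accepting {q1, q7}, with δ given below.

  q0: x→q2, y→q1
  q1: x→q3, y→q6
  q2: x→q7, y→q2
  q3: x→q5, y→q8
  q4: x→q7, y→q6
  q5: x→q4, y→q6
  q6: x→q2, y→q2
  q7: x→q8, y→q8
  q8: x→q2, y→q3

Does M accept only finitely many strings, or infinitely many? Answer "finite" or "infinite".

infinite

State q2 is reachable from the start and can reach an accepting state, and it lies on the cycle q2 → q2.
Traversing that cycle any number of times yields accepted strings of unbounded length, so the language is infinite.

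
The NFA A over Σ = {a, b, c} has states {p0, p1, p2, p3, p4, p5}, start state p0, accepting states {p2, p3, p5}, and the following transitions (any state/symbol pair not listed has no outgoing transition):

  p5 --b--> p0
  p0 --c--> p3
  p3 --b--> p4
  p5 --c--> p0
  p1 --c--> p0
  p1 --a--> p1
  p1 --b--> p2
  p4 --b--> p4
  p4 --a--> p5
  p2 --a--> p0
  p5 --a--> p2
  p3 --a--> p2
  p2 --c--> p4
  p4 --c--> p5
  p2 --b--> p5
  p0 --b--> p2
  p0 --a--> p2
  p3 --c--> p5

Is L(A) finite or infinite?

infinite

State p0 is reachable from the start and can reach an accepting state, and it lies on the cycle p0 → p2 → p0.
Traversing that cycle any number of times yields accepted strings of unbounded length, so the language is infinite.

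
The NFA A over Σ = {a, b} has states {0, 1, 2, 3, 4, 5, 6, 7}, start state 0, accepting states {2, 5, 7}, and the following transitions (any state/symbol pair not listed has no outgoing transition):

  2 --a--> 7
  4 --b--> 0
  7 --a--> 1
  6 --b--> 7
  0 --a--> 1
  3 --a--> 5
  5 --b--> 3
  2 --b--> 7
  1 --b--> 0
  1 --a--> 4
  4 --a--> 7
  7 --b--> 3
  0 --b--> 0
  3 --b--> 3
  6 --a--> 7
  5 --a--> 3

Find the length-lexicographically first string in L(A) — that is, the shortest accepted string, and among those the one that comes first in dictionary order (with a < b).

aaa

A breadth-first search from 0 reaches an accepting state first via the path 0 → 1 → 4 → 7 on input aaa.
No string of length < 3 is accepted (BFS exhausts all shorter strings without reaching an accepting state), and aaa is the lexicographically least accepting string of length 3.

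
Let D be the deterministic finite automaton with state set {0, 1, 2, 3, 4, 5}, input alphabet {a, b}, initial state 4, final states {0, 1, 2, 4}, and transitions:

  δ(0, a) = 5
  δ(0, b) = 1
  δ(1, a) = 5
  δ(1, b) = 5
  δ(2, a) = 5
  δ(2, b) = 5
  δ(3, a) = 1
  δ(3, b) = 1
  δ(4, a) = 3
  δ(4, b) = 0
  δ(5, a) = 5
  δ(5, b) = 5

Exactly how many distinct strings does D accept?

The useful subgraph on states {0, 1, 3, 4} is acyclic, so L(D) is finite; the longest accepting path visits 3 useful states, giving maximum string length 2.
Counting accepting paths from 4 by length: 1 of length 0, 1 of length 1, 3 of length 2. Total 5.

5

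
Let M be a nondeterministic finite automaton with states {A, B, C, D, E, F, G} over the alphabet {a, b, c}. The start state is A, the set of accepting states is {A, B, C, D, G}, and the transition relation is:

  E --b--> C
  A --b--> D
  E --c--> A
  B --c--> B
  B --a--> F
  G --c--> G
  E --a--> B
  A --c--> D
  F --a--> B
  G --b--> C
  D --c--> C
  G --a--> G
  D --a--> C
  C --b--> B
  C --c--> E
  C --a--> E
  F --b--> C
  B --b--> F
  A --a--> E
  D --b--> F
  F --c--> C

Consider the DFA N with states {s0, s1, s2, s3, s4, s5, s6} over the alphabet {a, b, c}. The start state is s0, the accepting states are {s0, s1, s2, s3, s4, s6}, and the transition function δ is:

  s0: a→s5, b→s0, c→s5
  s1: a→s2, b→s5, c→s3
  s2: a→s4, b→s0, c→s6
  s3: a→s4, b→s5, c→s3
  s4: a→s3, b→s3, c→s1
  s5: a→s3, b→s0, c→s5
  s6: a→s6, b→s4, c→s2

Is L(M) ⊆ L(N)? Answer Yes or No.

The string c is in L(M) but not in L(N).
So L(M) ⊄ L(N).

No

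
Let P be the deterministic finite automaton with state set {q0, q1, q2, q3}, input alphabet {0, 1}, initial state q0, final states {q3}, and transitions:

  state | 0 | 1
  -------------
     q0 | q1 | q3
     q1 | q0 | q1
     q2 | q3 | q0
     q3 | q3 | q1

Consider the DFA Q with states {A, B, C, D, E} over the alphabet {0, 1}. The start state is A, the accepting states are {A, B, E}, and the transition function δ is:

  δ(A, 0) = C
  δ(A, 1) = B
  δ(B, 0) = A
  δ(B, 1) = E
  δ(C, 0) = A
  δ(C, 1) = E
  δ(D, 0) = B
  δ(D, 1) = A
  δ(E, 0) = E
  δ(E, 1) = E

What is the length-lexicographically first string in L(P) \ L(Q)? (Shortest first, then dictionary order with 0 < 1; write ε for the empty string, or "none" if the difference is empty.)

The string 100 is accepted by P but not by Q.
No shorter string lies in the difference, and 100 is the lexicographically first length-3 string in L(P) \ L(Q).

100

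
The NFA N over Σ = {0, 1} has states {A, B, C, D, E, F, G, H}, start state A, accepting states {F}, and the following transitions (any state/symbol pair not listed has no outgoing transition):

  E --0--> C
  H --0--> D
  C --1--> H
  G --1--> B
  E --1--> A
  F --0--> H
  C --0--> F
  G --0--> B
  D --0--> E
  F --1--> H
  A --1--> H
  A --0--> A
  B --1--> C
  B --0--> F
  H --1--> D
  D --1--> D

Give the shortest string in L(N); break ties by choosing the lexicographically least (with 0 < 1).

A breadth-first search from A reaches an accepting state first via the path A → H → D → E → C → F on input 10000.
No string of length < 5 is accepted (BFS exhausts all shorter strings without reaching an accepting state), and 10000 is the lexicographically least accepting string of length 5.

10000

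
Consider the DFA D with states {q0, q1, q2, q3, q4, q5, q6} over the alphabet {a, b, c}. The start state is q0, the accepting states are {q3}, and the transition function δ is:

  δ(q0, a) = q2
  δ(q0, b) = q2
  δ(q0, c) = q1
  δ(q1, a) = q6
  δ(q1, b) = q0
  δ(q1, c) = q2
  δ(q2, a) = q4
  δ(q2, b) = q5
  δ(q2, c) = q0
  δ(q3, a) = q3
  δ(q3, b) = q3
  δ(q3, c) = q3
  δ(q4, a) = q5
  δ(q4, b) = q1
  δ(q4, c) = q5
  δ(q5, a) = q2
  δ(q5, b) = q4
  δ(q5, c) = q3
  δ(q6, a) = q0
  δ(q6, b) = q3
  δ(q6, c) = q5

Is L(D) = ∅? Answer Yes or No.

The string abc is accepted: the run q0 → q2 → q5 → q3 ends in the accepting state q3.
Since at least one string is accepted, L(D) is not empty.

No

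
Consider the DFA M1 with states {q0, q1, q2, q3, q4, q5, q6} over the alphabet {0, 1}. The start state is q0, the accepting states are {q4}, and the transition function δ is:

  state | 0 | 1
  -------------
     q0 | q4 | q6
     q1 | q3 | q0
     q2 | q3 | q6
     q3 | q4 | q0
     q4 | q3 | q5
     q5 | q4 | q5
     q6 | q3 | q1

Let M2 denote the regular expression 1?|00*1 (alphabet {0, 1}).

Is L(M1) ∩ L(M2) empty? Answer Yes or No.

Yes

Converting the expression M2 to a DFA (subset construction, then merging equivalent states) gives the minimal DFA with states {r0, r1, r2, r3}, start state r0, accepting states {r0, r2} and transitions r0: 0→r1, 1→r2; r1: 0→r1, 1→r2; r2: 0→r3, 1→r3; r3: 0→r3, 1→r3.
Exploring the product automaton M1 × M2 from the start pair (q0, r0), following both machines on each input symbol, reaches 12 state pairs: (q0, r0), (q4, r1), (q6, r2), (q3, r1), (q5, r2), (q3, r3), (q1, r3), (q0, r2), (q4, r3), (q5, r3), (q0, r3), (q6, r3).
M1 accepts in {q4} and M2 accepts in {r0, r2}; no reachable pair has both components accepting, so no string drives both machines to acceptance simultaneously and L(M1) ∩ L(M2) = ∅.
So no string is accepted by both, and the intersection is empty.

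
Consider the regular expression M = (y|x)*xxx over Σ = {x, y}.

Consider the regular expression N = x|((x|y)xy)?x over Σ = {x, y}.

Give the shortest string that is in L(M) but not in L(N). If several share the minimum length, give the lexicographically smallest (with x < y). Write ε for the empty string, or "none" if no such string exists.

The string xxx is accepted by M but not by N.
No shorter string lies in the difference, and xxx is the lexicographically first length-3 string in L(M) \ L(N).

xxx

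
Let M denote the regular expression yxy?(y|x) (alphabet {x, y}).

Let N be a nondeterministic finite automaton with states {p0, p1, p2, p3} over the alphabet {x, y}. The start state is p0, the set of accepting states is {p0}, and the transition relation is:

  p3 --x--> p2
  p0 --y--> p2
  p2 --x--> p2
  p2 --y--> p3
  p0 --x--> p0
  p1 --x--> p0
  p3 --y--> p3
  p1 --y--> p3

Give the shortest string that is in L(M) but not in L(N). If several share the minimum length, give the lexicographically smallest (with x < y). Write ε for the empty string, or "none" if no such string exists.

The string yxx is accepted by M but not by N.
No shorter string lies in the difference, and yxx is the lexicographically first length-3 string in L(M) \ L(N).

yxx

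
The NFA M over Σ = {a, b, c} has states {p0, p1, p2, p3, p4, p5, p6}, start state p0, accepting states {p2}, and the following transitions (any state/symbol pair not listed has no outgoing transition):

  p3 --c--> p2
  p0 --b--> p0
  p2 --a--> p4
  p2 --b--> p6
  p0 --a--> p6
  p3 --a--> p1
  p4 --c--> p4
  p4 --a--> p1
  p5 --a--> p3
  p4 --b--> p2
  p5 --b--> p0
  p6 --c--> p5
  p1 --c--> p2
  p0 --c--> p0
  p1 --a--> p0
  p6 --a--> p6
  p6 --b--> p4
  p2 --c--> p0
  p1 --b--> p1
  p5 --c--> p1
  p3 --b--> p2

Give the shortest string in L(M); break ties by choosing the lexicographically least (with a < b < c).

A breadth-first search from p0 reaches an accepting state first via the path p0 → p6 → p4 → p2 on input abb.
No string of length < 3 is accepted (BFS exhausts all shorter strings without reaching an accepting state), and abb is the lexicographically least accepting string of length 3.

abb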